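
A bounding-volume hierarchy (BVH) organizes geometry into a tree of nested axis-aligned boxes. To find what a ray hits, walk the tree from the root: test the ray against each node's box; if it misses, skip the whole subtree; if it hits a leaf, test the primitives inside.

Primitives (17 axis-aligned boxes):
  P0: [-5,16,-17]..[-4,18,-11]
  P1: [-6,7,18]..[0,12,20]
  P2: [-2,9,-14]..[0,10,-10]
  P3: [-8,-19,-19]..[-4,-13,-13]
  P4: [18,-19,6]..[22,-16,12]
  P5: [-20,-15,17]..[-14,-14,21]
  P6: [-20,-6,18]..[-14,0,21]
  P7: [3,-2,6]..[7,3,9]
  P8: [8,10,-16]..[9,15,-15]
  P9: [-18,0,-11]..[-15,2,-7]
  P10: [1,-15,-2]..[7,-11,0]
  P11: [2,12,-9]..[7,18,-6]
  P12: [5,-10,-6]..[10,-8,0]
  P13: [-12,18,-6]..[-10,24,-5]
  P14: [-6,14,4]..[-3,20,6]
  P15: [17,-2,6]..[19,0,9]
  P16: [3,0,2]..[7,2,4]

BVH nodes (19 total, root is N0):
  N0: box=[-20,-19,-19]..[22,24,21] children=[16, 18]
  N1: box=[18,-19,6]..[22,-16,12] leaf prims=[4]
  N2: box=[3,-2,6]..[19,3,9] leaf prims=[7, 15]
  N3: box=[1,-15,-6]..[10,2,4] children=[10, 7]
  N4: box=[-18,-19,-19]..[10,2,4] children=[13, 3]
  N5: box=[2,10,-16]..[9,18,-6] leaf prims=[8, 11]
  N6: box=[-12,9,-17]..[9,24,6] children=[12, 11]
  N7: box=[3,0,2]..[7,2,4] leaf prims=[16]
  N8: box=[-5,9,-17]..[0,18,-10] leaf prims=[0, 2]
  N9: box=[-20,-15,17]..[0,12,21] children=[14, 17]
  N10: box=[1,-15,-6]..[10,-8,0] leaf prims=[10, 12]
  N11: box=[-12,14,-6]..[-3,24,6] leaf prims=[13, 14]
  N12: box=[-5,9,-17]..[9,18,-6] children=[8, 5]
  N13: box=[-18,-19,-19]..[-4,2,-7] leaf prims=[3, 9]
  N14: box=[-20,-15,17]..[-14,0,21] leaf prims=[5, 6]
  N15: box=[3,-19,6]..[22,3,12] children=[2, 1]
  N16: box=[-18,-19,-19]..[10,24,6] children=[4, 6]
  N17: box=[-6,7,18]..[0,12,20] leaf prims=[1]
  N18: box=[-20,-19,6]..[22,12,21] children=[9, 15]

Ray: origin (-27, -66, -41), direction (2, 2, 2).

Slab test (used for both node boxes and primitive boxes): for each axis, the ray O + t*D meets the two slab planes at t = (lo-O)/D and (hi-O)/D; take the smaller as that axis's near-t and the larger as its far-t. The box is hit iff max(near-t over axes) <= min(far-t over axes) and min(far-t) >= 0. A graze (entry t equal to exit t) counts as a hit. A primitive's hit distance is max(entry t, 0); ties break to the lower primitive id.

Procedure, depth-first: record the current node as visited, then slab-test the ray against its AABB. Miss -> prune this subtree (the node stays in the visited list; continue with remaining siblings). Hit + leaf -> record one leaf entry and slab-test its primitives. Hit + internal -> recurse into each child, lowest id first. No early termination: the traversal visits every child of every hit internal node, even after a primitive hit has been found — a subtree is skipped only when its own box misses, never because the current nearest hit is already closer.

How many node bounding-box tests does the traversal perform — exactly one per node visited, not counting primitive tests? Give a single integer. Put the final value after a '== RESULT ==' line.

Trace the traversal:
N0 x:[7/2,49/2] y:[47/2,45] z:[11,31] -> hit [47/2,49/2], descend [16, 18]
  N16 x:[9/2,37/2] y:[47/2,45] z:[11,47/2] -> miss, prune
  N18 x:[7/2,49/2] y:[47/2,39] z:[47/2,31] -> hit [47/2,49/2], descend [9, 15]
    N9 x:[7/2,27/2] y:[51/2,39] z:[29,31] -> miss, prune
    N15 x:[15,49/2] y:[47/2,69/2] z:[47/2,53/2] -> hit [47/2,49/2], descend [1, 2]
      N1 x:[45/2,49/2] y:[47/2,25] z:[47/2,53/2] -> hit [47/2,49/2] leaf, test {P4@t=47/2}
      N2 x:[15,23] y:[32,69/2] z:[47/2,25] -> miss, prune

Summary -> nodes [0, 16, 18, 9, 15, 1, 2]; box-tests=7; leaf-entries=1; first=P4

== RESULT ==
7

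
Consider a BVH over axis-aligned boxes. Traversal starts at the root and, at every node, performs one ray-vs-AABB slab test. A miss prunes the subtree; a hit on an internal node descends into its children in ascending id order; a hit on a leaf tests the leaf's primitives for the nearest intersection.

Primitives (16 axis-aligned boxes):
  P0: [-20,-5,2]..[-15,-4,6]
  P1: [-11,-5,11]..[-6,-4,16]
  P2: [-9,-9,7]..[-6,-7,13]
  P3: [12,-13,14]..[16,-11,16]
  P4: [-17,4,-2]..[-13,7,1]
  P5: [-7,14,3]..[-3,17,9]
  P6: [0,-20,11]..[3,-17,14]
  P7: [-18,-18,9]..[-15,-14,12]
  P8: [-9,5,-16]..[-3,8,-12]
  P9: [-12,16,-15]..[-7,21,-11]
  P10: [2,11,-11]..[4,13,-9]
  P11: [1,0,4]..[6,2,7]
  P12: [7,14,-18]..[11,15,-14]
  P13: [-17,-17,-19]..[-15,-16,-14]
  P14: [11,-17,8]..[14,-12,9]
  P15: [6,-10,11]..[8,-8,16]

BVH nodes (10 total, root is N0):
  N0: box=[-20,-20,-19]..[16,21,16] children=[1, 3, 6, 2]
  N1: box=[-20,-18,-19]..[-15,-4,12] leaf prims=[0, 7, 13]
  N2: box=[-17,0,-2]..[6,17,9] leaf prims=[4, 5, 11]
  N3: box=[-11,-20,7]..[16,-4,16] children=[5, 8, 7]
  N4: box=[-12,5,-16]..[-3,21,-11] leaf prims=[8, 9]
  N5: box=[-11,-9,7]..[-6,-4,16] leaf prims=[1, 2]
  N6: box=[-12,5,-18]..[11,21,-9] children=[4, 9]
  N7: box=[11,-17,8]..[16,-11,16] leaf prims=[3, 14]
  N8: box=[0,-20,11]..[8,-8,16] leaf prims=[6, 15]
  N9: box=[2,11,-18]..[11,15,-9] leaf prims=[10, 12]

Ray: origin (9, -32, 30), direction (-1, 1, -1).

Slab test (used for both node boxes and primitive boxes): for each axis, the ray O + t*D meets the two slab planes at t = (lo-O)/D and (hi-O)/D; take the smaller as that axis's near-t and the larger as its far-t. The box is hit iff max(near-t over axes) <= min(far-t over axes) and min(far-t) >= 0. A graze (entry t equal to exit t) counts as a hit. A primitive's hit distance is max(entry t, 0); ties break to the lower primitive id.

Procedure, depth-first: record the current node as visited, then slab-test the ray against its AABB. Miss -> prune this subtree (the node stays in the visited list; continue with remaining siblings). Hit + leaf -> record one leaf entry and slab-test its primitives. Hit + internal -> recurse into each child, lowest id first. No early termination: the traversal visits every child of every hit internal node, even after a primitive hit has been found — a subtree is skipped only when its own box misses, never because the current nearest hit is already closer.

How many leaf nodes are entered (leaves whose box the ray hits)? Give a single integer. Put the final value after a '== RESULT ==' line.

Walk:
N0 x:[-7,29] y:[12,53] z:[14,49] -> hit [14,29], descend [1, 2, 3, 6]
  N1 x:[24,29] y:[14,28] z:[18,49] -> hit [24,28] leaf, test {P0@t=27, P7(miss), P13(miss)}
  N2 x:[3,26] y:[32,49] z:[21,32] -> miss, prune
  N3 x:[-7,20] y:[12,28] z:[14,23] -> hit [14,20], descend [5, 7, 8]
    N5 x:[15,20] y:[23,28] z:[14,23] -> miss, prune
    N7 x:[-7,-2] y:[15,21] z:[14,22] -> miss, prune
    N8 x:[1,9] y:[12,24] z:[14,19] -> miss, prune
  N6 x:[-2,21] y:[37,53] z:[39,48] -> miss, prune

8 AABB tests over nodes [0, 1, 2, 3, 5, 7, 8, 6]; 1 leaf entered; closest P0.

== RESULT ==
1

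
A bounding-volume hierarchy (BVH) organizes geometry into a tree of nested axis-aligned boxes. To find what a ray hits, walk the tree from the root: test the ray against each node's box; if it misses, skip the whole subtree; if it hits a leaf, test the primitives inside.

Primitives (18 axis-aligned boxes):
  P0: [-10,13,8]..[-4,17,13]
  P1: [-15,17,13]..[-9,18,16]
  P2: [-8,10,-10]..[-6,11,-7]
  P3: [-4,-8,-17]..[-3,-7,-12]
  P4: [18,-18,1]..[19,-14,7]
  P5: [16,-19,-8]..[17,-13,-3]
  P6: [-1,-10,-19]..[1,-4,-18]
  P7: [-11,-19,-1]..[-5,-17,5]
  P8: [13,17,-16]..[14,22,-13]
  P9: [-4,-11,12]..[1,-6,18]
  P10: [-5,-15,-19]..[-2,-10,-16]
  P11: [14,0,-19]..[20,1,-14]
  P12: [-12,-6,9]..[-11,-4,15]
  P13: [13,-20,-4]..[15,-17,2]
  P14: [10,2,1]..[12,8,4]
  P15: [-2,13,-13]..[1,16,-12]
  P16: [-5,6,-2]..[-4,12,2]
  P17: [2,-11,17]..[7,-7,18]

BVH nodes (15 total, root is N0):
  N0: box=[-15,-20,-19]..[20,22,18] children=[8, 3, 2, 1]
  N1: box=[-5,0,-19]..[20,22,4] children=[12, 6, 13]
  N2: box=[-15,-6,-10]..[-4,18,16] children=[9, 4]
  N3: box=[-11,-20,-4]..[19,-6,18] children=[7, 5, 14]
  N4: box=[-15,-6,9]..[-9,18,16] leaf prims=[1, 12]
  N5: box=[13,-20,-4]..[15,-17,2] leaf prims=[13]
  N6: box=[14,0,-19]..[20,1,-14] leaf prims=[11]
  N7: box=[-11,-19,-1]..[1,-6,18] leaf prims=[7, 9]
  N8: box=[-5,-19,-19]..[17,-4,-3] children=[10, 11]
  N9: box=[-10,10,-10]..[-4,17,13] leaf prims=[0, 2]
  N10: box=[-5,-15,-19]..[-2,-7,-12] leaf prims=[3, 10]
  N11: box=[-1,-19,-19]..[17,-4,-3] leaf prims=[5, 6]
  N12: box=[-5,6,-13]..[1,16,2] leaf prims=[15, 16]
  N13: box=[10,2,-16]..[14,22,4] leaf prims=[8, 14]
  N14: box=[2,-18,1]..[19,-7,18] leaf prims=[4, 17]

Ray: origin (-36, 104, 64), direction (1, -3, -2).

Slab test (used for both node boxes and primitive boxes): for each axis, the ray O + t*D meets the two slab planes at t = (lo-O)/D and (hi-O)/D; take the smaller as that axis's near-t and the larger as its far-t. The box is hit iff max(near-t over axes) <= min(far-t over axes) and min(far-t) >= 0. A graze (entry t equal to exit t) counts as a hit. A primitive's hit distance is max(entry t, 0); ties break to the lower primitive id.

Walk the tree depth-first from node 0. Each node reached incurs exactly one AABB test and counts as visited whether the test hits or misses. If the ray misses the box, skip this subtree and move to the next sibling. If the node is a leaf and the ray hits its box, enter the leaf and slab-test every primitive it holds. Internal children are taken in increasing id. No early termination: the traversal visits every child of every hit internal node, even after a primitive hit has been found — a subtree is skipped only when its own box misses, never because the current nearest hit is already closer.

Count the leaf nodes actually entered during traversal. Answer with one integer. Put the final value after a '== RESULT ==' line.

Traverse from the root:
N0 x:[21,56] y:[82/3,124/3] z:[23,83/2] -> hit [82/3,124/3], descend [1, 2, 3, 8]
  N1 x:[31,56] y:[82/3,104/3] z:[30,83/2] -> hit [31,104/3], descend [6, 12, 13]
    N6 x:[50,56] y:[103/3,104/3] z:[39,83/2] -> miss, prune
    N12 x:[31,37] y:[88/3,98/3] z:[31,77/2] -> hit [31,98/3] leaf, test {P15(miss), P16@t=31}
    N13 x:[46,50] y:[82/3,34] z:[30,40] -> miss, prune
  N2 x:[21,32] y:[86/3,110/3] z:[24,37] -> hit [86/3,32], descend [4, 9]
    N4 x:[21,27] y:[86/3,110/3] z:[24,55/2] -> miss, prune
    N9 x:[26,32] y:[29,94/3] z:[51/2,37] -> hit [29,94/3] leaf, test {P0(miss), P2(miss)}
  N3 x:[25,55] y:[110/3,124/3] z:[23,34] -> miss, prune
  N8 x:[31,53] y:[36,41] z:[67/2,83/2] -> hit [36,41], descend [10, 11]
    N10 x:[31,34] y:[37,119/3] z:[38,83/2] -> miss, prune
    N11 x:[35,53] y:[36,41] z:[67/2,83/2] -> hit [36,41] leaf, test {P5(miss), P6(miss)}

12 AABB tests over nodes [0, 1, 6, 12, 13, 2, 4, 9, 3, 8, 10, 11]; 3 leaves entered; closest P16.

== RESULT ==
3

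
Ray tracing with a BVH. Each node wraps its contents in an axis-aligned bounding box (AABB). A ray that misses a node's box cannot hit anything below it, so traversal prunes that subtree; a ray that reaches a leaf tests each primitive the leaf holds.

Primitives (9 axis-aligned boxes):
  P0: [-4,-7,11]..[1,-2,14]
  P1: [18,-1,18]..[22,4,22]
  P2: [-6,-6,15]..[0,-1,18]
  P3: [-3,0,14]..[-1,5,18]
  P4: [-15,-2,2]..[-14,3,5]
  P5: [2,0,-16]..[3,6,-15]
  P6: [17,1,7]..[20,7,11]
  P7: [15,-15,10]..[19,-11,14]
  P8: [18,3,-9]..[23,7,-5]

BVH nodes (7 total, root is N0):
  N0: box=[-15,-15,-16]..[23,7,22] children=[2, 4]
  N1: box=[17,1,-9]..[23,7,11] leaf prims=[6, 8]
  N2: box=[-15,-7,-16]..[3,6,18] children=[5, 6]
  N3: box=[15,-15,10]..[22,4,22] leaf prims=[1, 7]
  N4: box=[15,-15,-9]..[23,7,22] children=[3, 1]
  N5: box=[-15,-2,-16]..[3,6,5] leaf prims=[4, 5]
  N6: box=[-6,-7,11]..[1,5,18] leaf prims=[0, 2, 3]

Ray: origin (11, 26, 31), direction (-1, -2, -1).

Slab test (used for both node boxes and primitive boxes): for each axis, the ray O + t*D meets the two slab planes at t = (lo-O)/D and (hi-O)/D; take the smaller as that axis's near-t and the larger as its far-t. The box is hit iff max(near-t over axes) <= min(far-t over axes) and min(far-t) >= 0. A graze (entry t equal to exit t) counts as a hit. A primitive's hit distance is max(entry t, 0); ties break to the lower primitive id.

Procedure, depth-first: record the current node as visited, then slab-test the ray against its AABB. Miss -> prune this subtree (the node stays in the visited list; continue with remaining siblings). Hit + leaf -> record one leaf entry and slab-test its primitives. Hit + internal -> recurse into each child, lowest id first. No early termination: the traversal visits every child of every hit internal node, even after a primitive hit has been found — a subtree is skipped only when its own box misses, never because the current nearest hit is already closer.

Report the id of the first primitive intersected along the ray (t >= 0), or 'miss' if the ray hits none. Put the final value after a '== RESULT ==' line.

Traverse from the root:
N0 x:[-12,26] y:[19/2,41/2] z:[9,47] -> hit [19/2,41/2], descend [2, 4]
  N2 x:[8,26] y:[10,33/2] z:[13,47] -> hit [13,33/2], descend [5, 6]
    N5 x:[8,26] y:[10,14] z:[26,47] -> miss, prune
    N6 x:[10,17] y:[21/2,33/2] z:[13,20] -> hit [13,33/2] leaf, test {P0(miss), P2@t=27/2, P3@t=13}
  N4 x:[-12,-4] y:[19/2,41/2] z:[9,40] -> miss, prune

Summary -> nodes [0, 2, 5, 6, 4]; box-tests=5; leaf-entries=1; first=P3

== RESULT ==
3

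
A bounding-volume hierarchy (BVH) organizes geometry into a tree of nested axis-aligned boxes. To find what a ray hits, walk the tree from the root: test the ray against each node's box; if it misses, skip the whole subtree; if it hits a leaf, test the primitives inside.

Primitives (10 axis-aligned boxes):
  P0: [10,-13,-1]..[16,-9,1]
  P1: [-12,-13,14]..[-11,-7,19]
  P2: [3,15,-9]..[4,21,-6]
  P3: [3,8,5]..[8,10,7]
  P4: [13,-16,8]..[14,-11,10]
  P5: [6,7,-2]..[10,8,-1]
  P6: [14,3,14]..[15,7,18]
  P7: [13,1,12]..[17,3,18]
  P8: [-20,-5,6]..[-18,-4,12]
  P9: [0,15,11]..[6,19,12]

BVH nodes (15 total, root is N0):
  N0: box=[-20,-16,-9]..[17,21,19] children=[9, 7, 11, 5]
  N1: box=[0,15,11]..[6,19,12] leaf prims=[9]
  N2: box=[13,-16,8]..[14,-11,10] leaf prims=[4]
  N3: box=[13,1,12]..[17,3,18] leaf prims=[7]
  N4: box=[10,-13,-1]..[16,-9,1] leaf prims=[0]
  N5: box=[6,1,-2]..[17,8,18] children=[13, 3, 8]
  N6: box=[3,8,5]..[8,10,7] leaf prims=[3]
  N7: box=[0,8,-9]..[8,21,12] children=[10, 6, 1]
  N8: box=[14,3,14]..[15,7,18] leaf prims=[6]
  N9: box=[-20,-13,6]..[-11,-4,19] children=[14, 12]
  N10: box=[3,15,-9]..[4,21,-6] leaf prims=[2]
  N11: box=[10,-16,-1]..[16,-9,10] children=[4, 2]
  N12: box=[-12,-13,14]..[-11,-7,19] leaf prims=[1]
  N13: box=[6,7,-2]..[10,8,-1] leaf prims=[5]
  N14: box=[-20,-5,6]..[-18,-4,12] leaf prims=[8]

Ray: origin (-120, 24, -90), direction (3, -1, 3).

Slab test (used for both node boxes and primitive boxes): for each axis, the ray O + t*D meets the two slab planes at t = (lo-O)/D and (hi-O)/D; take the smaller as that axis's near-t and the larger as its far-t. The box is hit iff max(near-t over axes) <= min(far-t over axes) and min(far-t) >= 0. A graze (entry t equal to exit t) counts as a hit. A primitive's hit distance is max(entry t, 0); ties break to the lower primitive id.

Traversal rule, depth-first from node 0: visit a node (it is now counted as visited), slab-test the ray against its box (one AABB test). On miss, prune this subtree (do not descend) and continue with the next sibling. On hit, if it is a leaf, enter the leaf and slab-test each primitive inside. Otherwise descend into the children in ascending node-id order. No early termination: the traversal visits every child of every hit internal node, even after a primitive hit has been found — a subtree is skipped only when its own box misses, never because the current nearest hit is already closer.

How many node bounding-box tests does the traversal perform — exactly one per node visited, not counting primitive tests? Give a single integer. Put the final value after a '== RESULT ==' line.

Traverse from the root:
N0 x:[100/3,137/3] y:[3,40] z:[27,109/3] -> hit [100/3,109/3], descend [5, 7, 9, 11]
  N5 x:[42,137/3] y:[16,23] z:[88/3,36] -> miss, prune
  N7 x:[40,128/3] y:[3,16] z:[27,34] -> miss, prune
  N9 x:[100/3,109/3] y:[28,37] z:[32,109/3] -> hit [100/3,109/3], descend [12, 14]
    N12 x:[36,109/3] y:[31,37] z:[104/3,109/3] -> hit [36,109/3] leaf, test {P1@t=36}
    N14 x:[100/3,34] y:[28,29] z:[32,34] -> miss, prune
  N11 x:[130/3,136/3] y:[33,40] z:[89/3,100/3] -> miss, prune

Visited [0, 5, 7, 9, 12, 14, 11]. Tests: 7 box, 1 leaf. Nearest: P1.

== RESULT ==
7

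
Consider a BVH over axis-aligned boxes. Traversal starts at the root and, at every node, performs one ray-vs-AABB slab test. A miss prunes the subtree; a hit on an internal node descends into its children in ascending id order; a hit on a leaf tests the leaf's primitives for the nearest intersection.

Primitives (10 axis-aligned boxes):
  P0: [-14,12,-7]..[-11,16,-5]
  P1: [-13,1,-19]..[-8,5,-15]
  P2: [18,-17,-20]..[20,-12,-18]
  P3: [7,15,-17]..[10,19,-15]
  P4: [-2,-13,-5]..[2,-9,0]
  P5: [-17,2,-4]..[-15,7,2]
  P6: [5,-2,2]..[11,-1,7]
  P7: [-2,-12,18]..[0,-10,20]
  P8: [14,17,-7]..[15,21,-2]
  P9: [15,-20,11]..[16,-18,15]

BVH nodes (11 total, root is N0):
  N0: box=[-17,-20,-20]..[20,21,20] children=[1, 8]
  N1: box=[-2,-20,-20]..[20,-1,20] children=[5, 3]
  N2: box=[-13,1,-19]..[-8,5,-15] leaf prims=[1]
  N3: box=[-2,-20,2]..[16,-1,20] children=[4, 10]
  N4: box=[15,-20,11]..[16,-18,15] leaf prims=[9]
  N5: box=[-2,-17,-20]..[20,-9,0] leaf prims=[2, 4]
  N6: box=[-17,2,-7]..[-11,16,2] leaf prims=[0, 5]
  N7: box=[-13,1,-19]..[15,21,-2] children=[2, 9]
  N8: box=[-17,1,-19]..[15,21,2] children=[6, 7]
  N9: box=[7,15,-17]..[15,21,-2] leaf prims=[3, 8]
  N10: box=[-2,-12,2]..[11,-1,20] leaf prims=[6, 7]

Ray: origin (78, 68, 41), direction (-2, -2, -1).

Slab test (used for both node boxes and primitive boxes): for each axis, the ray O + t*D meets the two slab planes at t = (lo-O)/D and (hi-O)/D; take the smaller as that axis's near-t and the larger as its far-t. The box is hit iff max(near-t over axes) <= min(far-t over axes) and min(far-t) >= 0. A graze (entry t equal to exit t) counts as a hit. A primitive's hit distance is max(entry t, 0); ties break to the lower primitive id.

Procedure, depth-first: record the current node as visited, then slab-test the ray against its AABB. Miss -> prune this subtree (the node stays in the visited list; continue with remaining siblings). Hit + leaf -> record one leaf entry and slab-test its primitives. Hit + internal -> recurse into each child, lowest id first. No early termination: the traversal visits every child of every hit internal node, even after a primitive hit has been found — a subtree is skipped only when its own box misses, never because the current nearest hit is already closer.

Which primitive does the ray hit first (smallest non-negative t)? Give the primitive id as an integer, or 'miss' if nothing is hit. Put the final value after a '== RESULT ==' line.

Trace the traversal:
N0 x:[29,95/2] y:[47/2,44] z:[21,61] -> hit [29,44], descend [1, 8]
  N1 x:[29,40] y:[69/2,44] z:[21,61] -> hit [69/2,40], descend [3, 5]
    N3 x:[31,40] y:[69/2,44] z:[21,39] -> hit [69/2,39], descend [4, 10]
      N4 x:[31,63/2] y:[43,44] z:[26,30] -> miss, prune
      N10 x:[67/2,40] y:[69/2,40] z:[21,39] -> hit [69/2,39] leaf, test {P6@t=69/2, P7(miss)}
    N5 x:[29,40] y:[77/2,85/2] z:[41,61] -> miss, prune
  N8 x:[63/2,95/2] y:[47/2,67/2] z:[39,60] -> miss, prune

7 AABB tests over nodes [0, 1, 3, 4, 10, 5, 8]; 1 leaf entered; closest P6.

== RESULT ==
6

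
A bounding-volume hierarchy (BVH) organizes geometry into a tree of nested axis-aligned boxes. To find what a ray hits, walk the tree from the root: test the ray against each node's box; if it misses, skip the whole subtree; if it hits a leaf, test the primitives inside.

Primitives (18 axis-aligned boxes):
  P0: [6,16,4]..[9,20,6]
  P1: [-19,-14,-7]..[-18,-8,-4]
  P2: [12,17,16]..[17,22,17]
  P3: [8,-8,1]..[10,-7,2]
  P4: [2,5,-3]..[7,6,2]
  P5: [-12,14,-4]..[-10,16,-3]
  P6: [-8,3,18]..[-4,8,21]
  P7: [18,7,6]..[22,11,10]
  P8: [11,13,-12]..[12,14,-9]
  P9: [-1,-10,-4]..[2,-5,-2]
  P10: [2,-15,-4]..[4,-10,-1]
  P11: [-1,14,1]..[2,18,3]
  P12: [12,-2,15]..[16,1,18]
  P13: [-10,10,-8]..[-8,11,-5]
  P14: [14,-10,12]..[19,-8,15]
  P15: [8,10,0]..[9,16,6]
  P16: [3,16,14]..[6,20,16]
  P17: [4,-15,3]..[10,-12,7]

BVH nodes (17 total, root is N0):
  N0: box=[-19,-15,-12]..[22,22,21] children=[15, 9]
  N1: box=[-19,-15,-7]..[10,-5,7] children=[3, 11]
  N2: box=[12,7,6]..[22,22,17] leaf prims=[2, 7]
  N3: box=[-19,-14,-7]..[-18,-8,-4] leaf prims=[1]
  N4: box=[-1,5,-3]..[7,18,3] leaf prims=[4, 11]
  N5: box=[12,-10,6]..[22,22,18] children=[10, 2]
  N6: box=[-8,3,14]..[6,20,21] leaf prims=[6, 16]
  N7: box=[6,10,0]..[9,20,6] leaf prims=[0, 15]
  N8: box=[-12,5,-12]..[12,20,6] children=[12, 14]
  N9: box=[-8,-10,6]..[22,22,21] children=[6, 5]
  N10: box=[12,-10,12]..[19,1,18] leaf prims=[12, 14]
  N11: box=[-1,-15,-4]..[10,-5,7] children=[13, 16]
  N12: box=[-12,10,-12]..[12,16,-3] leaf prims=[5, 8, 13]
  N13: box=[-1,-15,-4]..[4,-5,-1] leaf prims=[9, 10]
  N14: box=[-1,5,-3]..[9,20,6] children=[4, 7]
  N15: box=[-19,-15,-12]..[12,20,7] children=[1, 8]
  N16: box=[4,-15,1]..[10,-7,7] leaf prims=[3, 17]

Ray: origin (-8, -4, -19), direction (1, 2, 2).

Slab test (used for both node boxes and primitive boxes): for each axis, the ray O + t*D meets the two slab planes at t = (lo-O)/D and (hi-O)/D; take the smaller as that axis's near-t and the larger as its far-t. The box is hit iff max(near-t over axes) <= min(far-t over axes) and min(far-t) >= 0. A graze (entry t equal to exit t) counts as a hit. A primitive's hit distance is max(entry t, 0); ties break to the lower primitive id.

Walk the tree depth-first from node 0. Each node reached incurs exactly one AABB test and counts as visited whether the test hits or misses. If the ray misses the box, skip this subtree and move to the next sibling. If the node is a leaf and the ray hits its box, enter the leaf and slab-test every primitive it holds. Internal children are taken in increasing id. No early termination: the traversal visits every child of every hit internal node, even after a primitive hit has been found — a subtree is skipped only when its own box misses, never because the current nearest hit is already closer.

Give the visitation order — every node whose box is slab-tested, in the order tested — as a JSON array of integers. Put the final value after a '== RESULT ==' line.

Walk:
N0 x:[-11,30] y:[-11/2,13] z:[7/2,20] -> hit [7/2,13], descend [9, 15]
  N9 x:[0,30] y:[-3,13] z:[25/2,20] -> hit [25/2,13], descend [5, 6]
    N5 x:[20,30] y:[-3,13] z:[25/2,37/2] -> miss, prune
    N6 x:[0,14] y:[7/2,12] z:[33/2,20] -> miss, prune
  N15 x:[-11,20] y:[-11/2,12] z:[7/2,13] -> hit [7/2,12], descend [1, 8]
    N1 x:[-11,18] y:[-11/2,-1/2] z:[6,13] -> miss, prune
    N8 x:[-4,20] y:[9/2,12] z:[7/2,25/2] -> hit [9/2,12], descend [12, 14]
      N12 x:[-4,20] y:[7,10] z:[7/2,8] -> hit [7,8] leaf, test {P5(miss), P8(miss), P13(miss)}
      N14 x:[7,17] y:[9/2,12] z:[8,25/2] -> hit [8,12], descend [4, 7]
        N4 x:[7,15] y:[9/2,11] z:[8,11] -> hit [8,11] leaf, test {P4(miss), P11@t=10}
        N7 x:[14,17] y:[7,12] z:[19/2,25/2] -> miss, prune

order=[0, 9, 5, 6, 15, 1, 8, 12, 14, 4, 7]  |boxes|=11  |leaves|=2  hit=P11

== RESULT ==
[0, 9, 5, 6, 15, 1, 8, 12, 14, 4, 7]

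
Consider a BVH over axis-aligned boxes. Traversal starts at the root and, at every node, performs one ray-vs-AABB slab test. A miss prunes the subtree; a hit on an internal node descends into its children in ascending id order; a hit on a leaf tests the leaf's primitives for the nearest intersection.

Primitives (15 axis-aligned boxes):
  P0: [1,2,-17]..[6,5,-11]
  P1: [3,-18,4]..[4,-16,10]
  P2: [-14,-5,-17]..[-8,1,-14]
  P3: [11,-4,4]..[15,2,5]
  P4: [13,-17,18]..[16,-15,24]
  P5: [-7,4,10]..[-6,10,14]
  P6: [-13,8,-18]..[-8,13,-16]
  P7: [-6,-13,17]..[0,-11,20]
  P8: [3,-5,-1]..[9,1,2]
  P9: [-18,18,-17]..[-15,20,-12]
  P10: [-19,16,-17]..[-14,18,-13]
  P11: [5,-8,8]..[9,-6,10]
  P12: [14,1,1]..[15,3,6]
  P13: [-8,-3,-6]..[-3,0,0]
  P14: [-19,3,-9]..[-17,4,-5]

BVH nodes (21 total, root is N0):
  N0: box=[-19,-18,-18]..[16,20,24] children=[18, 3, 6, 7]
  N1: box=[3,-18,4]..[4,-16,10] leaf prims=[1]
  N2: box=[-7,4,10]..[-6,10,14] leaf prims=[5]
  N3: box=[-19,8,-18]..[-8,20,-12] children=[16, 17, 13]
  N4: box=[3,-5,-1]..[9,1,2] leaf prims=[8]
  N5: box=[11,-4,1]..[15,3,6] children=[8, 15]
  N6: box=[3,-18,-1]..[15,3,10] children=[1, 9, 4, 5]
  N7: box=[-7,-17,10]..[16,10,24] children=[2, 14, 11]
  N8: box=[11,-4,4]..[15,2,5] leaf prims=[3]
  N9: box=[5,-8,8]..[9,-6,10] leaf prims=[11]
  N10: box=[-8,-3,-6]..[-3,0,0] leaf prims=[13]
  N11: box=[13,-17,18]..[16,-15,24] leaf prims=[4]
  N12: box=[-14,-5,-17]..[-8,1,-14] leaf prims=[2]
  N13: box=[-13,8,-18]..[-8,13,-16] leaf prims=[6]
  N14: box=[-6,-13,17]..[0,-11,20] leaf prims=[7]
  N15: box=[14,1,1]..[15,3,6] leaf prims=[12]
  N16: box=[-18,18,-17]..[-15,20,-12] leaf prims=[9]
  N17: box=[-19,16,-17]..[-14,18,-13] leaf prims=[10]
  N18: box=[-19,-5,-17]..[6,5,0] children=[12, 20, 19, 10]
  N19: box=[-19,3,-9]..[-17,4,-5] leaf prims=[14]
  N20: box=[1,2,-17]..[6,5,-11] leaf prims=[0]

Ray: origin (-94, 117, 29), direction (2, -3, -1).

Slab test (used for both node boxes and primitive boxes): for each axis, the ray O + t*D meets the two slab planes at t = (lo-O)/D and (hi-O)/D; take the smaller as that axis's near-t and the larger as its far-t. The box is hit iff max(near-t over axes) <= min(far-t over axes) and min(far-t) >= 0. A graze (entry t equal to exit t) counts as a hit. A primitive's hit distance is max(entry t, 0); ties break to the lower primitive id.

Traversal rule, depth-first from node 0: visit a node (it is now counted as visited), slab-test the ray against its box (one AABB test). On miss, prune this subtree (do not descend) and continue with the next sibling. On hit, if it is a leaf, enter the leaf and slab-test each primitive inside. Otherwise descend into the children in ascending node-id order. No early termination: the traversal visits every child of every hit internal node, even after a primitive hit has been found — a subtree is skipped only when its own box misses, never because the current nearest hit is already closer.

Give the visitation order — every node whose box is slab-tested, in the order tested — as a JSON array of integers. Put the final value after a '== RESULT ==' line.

Traverse from the root:
N0 x:[75/2,55] y:[97/3,45] z:[5,47] -> hit [75/2,45], descend [3, 6, 7, 18]
  N3 x:[75/2,43] y:[97/3,109/3] z:[41,47] -> miss, prune
  N6 x:[97/2,109/2] y:[38,45] z:[19,30] -> miss, prune
  N7 x:[87/2,55] y:[107/3,134/3] z:[5,19] -> miss, prune
  N18 x:[75/2,50] y:[112/3,122/3] z:[29,46] -> hit [75/2,122/3], descend [10, 12, 19, 20]
    N10 x:[43,91/2] y:[39,40] z:[29,35] -> miss, prune
    N12 x:[40,43] y:[116/3,122/3] z:[43,46] -> miss, prune
    N19 x:[75/2,77/2] y:[113/3,38] z:[34,38] -> hit [113/3,38] leaf, test {P14@t=113/3}
    N20 x:[95/2,50] y:[112/3,115/3] z:[40,46] -> miss, prune

order=[0, 3, 6, 7, 18, 10, 12, 19, 20]  |boxes|=9  |leaves|=1  hit=P14

== RESULT ==
[0, 3, 6, 7, 18, 10, 12, 19, 20]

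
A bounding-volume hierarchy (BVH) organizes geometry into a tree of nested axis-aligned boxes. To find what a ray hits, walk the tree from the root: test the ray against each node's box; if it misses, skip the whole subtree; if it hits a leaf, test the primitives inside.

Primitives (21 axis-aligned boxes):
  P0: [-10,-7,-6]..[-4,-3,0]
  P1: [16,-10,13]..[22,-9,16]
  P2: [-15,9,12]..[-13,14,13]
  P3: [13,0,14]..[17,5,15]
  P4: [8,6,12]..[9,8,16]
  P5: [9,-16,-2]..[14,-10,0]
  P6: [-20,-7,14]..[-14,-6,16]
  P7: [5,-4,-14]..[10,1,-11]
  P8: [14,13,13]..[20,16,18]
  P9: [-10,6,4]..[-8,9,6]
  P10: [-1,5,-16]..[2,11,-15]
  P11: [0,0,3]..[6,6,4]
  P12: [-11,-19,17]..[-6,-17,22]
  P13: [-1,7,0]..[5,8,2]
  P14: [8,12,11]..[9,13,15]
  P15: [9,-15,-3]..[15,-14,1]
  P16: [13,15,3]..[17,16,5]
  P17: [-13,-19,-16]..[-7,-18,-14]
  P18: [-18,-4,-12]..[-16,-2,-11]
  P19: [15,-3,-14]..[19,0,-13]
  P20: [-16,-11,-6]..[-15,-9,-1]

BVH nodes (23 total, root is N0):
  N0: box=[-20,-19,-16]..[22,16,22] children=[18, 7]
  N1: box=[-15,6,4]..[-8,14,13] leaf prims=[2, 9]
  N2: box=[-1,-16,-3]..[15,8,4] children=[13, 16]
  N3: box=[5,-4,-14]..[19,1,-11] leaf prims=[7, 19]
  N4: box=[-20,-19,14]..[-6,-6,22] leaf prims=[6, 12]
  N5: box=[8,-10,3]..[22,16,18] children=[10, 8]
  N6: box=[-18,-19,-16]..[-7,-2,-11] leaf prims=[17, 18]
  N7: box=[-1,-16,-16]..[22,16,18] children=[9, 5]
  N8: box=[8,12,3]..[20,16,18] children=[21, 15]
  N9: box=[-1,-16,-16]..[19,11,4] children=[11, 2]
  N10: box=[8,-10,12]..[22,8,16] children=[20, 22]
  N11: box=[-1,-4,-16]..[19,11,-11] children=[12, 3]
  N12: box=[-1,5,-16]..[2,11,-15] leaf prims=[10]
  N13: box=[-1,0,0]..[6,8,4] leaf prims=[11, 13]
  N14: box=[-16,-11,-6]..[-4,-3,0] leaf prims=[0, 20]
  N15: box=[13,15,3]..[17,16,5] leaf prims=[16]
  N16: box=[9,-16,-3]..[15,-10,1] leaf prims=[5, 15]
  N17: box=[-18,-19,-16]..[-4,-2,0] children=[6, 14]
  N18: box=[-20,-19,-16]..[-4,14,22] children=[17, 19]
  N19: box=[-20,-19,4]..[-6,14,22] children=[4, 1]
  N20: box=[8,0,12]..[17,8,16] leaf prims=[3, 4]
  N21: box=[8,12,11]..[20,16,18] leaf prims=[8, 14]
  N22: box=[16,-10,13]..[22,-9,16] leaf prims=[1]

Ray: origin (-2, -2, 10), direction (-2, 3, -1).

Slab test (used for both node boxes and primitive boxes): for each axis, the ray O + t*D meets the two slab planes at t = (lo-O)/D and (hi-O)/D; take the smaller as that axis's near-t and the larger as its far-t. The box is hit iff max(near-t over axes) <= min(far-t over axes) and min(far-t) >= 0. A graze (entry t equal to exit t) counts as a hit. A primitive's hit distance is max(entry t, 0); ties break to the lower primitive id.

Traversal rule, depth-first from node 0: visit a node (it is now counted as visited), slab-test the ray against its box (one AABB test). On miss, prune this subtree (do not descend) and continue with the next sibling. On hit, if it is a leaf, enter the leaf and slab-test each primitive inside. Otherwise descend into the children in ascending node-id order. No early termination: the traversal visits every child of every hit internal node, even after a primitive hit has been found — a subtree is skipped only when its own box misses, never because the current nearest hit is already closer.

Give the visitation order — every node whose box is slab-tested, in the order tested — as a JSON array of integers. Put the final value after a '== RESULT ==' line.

Traverse from the root:
N0 x:[-12,9] y:[-17/3,6] z:[-12,26] -> hit [-17/3,6], descend [7, 18]
  N7 x:[-12,-1/2] y:[-14/3,6] z:[-8,26] -> miss, prune
  N18 x:[1,9] y:[-17/3,16/3] z:[-12,26] -> hit [1,16/3], descend [17, 19]
    N17 x:[1,8] y:[-17/3,0] z:[10,26] -> miss, prune
    N19 x:[2,9] y:[-17/3,16/3] z:[-12,6] -> hit [2,16/3], descend [1, 4]
      N1 x:[3,13/2] y:[8/3,16/3] z:[-3,6] -> hit [3,16/3] leaf, test {P2(miss), P9(miss)}
      N4 x:[2,9] y:[-17/3,-4/3] z:[-12,-4] -> miss, prune

Summary -> nodes [0, 7, 18, 17, 19, 1, 4]; box-tests=7; leaf-entries=1; first=miss

== RESULT ==
[0, 7, 18, 17, 19, 1, 4]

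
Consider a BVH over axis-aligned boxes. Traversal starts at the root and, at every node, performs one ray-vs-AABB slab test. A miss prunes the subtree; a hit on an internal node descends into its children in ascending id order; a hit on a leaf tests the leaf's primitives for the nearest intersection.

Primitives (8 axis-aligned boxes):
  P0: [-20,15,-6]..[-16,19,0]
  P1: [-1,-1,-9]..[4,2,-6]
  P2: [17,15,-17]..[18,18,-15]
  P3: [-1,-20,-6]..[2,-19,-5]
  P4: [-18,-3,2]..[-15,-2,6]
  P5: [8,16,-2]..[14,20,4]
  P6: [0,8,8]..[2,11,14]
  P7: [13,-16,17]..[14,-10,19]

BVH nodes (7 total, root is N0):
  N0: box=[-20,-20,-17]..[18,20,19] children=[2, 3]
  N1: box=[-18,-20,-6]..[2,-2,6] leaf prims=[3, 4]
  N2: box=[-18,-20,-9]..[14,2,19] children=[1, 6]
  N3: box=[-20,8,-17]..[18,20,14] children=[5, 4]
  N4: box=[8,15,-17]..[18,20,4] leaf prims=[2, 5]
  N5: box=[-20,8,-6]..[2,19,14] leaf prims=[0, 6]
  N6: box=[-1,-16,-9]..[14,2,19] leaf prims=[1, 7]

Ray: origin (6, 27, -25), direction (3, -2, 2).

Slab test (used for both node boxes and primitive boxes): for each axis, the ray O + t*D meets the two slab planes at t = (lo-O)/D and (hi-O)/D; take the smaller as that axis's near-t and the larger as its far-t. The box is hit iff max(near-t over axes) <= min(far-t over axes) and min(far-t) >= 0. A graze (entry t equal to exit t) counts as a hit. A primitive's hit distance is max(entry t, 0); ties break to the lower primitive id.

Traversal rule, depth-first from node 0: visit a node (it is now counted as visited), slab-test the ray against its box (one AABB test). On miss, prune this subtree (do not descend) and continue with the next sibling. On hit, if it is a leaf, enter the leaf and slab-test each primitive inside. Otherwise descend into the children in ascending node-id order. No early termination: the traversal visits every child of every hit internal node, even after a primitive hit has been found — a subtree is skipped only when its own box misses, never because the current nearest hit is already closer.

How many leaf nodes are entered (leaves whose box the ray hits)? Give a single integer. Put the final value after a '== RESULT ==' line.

Traverse from the root:
N0 x:[-26/3,4] y:[7/2,47/2] z:[4,22] -> hit [4,4], descend [2, 3]
  N2 x:[-8,8/3] y:[25/2,47/2] z:[8,22] -> miss, prune
  N3 x:[-26/3,4] y:[7/2,19/2] z:[4,39/2] -> hit [4,4], descend [4, 5]
    N4 x:[2/3,4] y:[7/2,6] z:[4,29/2] -> hit [4,4] leaf, test {P2(miss), P5(miss)}
    N5 x:[-26/3,-4/3] y:[4,19/2] z:[19/2,39/2] -> miss, prune

Summary -> nodes [0, 2, 3, 4, 5]; box-tests=5; leaf-entries=1; first=miss

== RESULT ==
1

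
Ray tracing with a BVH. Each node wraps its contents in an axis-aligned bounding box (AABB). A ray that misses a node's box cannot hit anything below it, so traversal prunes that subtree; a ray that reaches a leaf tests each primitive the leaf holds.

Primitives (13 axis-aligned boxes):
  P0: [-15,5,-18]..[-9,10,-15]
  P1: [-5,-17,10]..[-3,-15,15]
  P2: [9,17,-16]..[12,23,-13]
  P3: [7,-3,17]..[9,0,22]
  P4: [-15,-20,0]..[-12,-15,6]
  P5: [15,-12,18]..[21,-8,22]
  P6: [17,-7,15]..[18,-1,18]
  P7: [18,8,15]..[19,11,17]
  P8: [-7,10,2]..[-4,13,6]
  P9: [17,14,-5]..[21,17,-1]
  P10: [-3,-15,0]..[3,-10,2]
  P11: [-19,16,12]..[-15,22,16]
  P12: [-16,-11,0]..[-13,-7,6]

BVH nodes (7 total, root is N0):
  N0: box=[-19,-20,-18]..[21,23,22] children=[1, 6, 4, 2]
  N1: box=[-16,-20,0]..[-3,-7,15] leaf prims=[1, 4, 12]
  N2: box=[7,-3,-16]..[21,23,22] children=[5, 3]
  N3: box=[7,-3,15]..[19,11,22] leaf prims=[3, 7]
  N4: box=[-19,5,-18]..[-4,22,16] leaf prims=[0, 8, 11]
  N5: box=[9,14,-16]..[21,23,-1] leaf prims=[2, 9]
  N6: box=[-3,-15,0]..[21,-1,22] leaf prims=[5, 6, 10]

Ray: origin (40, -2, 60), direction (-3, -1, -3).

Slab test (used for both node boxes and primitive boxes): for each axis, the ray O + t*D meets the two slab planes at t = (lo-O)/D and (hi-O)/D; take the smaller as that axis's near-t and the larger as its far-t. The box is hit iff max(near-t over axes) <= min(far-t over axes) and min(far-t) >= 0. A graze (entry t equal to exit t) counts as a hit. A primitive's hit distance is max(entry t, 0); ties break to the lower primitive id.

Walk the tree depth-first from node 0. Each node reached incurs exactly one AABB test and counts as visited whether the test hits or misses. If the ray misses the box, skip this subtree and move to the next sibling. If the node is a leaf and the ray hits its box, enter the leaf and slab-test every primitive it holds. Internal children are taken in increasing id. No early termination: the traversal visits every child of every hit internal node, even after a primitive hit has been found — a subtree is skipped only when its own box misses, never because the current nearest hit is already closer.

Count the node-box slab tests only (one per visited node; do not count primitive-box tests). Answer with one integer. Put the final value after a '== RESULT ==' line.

Walk:
N0 x:[19/3,59/3] y:[-25,18] z:[38/3,26] -> hit [38/3,18], descend [1, 2, 4, 6]
  N1 x:[43/3,56/3] y:[5,18] z:[15,20] -> hit [15,18] leaf, test {P1@t=15, P4@t=18, P12(miss)}
  N2 x:[19/3,11] y:[-25,1] z:[38/3,76/3] -> miss, prune
  N4 x:[44/3,59/3] y:[-24,-7] z:[44/3,26] -> miss, prune
  N6 x:[19/3,43/3] y:[-1,13] z:[38/3,20] -> hit [38/3,13] leaf, test {P5(miss), P6(miss), P10(miss)}

Visited [0, 1, 2, 4, 6]. Tests: 5 box, 2 leaf. Nearest: P1.

== RESULT ==
5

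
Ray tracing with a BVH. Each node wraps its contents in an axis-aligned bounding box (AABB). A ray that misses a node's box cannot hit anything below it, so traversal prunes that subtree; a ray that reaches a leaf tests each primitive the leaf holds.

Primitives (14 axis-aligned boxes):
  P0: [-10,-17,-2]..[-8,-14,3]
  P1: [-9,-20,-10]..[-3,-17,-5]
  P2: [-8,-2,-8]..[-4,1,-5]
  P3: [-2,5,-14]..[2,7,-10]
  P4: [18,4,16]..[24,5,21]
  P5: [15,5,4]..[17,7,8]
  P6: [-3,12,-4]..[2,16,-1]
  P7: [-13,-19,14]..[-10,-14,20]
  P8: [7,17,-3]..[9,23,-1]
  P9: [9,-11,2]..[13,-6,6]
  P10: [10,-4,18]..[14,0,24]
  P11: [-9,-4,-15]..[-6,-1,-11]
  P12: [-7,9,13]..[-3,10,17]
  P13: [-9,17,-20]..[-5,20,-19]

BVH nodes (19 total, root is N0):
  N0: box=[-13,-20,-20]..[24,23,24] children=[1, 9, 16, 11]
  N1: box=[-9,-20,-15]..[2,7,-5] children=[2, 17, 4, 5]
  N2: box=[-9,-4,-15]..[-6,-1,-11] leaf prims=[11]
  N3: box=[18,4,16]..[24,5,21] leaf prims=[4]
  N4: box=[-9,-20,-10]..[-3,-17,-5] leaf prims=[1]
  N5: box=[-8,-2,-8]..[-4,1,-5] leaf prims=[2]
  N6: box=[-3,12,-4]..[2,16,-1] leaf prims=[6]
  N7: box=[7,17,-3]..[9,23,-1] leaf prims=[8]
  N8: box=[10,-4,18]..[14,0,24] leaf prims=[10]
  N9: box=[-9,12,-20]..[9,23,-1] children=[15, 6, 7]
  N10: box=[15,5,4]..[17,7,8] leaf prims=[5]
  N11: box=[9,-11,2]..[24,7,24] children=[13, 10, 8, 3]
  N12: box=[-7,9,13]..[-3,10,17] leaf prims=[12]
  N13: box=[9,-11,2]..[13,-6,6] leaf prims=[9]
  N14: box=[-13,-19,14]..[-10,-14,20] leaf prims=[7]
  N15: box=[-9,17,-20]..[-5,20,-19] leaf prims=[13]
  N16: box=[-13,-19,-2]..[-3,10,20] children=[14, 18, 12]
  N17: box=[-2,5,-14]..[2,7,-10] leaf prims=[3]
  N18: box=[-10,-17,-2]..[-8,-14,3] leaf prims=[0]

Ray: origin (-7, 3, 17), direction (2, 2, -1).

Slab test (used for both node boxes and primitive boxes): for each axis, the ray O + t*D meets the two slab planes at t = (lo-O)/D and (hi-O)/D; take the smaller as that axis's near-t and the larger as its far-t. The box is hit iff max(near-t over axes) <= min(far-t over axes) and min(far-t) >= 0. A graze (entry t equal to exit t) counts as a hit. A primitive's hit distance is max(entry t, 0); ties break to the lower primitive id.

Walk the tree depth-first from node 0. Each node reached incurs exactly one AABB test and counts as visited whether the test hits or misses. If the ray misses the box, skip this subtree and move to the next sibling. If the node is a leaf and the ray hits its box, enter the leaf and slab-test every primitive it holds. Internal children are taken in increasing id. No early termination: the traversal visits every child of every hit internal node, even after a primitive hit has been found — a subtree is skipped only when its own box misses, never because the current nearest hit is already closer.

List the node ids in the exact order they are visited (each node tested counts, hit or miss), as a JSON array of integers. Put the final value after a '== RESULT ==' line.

Walk:
N0 x:[-3,31/2] y:[-23/2,10] z:[-7,37] -> hit [-3,10], descend [1, 9, 11, 16]
  N1 x:[-1,9/2] y:[-23/2,2] z:[22,32] -> miss, prune
  N9 x:[-1,8] y:[9/2,10] z:[18,37] -> miss, prune
  N11 x:[8,31/2] y:[-7,2] z:[-7,15] -> miss, prune
  N16 x:[-3,2] y:[-11,7/2] z:[-3,19] -> hit [-3,2], descend [12, 14, 18]
    N12 x:[0,2] y:[3,7/2] z:[0,4] -> miss, prune
    N14 x:[-3,-3/2] y:[-11,-17/2] z:[-3,3] -> miss, prune
    N18 x:[-3/2,-1/2] y:[-10,-17/2] z:[14,19] -> miss, prune

Summary -> nodes [0, 1, 9, 11, 16, 12, 14, 18]; box-tests=8; leaf-entries=0; first=miss

== RESULT ==
[0, 1, 9, 11, 16, 12, 14, 18]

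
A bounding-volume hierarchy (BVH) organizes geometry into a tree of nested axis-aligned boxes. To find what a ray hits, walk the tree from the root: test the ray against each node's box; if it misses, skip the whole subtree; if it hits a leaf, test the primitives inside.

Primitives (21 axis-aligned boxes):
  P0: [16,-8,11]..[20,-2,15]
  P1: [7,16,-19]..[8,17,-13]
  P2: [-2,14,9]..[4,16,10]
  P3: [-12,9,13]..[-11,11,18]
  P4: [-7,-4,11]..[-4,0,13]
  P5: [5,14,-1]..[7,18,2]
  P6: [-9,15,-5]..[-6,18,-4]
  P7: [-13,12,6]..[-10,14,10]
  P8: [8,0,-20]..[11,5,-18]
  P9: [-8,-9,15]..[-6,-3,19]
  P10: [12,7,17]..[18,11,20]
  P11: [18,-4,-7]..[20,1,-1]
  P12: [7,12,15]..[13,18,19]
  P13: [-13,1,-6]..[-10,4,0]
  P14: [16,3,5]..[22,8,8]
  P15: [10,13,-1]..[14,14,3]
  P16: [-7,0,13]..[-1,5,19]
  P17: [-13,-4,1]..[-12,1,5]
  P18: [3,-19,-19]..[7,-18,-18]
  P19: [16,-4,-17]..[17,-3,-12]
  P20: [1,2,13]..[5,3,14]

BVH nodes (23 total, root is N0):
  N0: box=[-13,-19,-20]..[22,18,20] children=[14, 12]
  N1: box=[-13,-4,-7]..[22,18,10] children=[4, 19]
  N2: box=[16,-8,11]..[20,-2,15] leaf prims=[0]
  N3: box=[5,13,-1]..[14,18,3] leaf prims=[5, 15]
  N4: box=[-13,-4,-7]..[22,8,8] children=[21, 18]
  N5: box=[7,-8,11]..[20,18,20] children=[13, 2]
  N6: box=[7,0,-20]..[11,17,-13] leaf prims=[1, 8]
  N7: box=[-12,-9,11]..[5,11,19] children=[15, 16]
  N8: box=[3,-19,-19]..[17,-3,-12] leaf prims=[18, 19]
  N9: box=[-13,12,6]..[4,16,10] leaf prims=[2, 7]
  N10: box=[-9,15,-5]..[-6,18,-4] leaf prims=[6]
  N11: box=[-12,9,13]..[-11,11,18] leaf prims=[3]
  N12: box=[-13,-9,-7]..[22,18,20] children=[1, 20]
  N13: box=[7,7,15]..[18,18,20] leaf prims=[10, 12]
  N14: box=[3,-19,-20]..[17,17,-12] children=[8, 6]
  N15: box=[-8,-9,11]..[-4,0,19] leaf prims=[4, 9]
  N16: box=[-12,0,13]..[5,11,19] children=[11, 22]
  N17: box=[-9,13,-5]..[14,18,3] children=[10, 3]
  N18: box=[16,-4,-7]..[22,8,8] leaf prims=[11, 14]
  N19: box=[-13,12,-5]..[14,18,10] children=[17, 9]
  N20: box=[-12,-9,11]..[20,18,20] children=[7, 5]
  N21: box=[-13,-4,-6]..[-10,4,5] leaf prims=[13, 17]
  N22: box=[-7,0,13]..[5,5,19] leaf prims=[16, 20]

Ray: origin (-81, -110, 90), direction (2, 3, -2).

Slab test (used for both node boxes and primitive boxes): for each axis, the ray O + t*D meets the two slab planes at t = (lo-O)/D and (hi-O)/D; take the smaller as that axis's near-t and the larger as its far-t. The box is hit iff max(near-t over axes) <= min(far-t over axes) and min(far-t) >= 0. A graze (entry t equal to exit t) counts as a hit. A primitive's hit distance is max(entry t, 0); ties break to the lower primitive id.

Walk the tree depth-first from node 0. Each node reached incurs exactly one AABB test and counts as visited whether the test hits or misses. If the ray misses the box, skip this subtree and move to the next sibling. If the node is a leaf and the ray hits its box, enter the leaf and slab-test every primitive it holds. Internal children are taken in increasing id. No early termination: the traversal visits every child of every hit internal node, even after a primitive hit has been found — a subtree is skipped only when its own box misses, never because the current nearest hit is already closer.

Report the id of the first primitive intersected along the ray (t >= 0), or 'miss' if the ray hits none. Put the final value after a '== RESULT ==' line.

Trace the traversal:
N0 x:[34,103/2] y:[91/3,128/3] z:[35,55] -> hit [35,128/3], descend [12, 14]
  N12 x:[34,103/2] y:[101/3,128/3] z:[35,97/2] -> hit [35,128/3], descend [1, 20]
    N1 x:[34,103/2] y:[106/3,128/3] z:[40,97/2] -> hit [40,128/3], descend [4, 19]
      N4 x:[34,103/2] y:[106/3,118/3] z:[41,97/2] -> miss, prune
      N19 x:[34,95/2] y:[122/3,128/3] z:[40,95/2] -> hit [122/3,128/3], descend [9, 17]
        N9 x:[34,85/2] y:[122/3,42] z:[40,42] -> hit [122/3,42] leaf, test {P2(miss), P7(miss)}
        N17 x:[36,95/2] y:[41,128/3] z:[87/2,95/2] -> miss, prune
    N20 x:[69/2,101/2] y:[101/3,128/3] z:[35,79/2] -> hit [35,79/2], descend [5, 7]
      N5 x:[44,101/2] y:[34,128/3] z:[35,79/2] -> miss, prune
      N7 x:[69/2,43] y:[101/3,121/3] z:[71/2,79/2] -> hit [71/2,79/2], descend [15, 16]
        N15 x:[73/2,77/2] y:[101/3,110/3] z:[71/2,79/2] -> hit [73/2,110/3] leaf, test {P4(miss), P9(miss)}
        N16 x:[69/2,43] y:[110/3,121/3] z:[71/2,77/2] -> hit [110/3,77/2], descend [11, 22]
          N11 x:[69/2,35] y:[119/3,121/3] z:[36,77/2] -> miss, prune
          N22 x:[37,43] y:[110/3,115/3] z:[71/2,77/2] -> hit [37,115/3] leaf, test {P16@t=37, P20(miss)}
  N14 x:[42,49] y:[91/3,127/3] z:[51,55] -> miss, prune

order=[0, 12, 1, 4, 19, 9, 17, 20, 5, 7, 15, 16, 11, 22, 14]  |boxes|=15  |leaves|=3  hit=P16

== RESULT ==
16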